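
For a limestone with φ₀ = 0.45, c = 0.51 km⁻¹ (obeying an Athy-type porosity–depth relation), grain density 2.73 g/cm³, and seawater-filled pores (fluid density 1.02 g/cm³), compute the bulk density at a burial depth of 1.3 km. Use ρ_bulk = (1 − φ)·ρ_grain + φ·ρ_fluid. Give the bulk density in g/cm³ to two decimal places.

Porosity at depth: φ = 0.45·exp(−0.51×1.3) = 0.45×0.5153 = 0.2319
Bulk density: ρ_b = (1−φ)ρ_g + φ·ρ_f = 0.7681×2.73 + 0.2319×1.02
       = 2.097 + 0.237 = 2.333 g/cm³

2.33 g/cm³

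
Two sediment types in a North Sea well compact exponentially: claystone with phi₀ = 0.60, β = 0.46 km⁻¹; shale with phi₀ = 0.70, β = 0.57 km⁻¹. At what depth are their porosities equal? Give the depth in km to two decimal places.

Set phi₀ₐ e^(−βₐd) = phi₀ᵦ e^(−βᵦd) ⇒ ln(phi₀ₐ/phi₀ᵦ) = (βₐ − βᵦ)·d
d = ln(0.6/0.7) / (0.46 − 0.57) = -0.1542 / -0.11 = 1.401 km

1.40 km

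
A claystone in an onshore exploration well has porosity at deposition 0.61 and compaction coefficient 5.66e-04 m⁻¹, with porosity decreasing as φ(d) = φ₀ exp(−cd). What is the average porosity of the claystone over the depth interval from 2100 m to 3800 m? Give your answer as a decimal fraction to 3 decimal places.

Working in km (1 km = 1000 m; c in km⁻¹ = c in m⁻¹ × 1000):
⟨φ⟩ = (1/(d₂−d₁)) ∫ φ₀ e^(−cd) dd = φ₀·(e^(−c·d₁) − e^(−c·d₂)) / (c·(d₂−d₁))
e^(−0.566×2.1) = 0.3046; e^(−0.566×3.8) = 0.1164
⟨φ⟩ = 0.61 × (0.3046 − 0.1164) / (0.566 × 1.7) = 0.61 × 0.1957 = 0.1193

0.119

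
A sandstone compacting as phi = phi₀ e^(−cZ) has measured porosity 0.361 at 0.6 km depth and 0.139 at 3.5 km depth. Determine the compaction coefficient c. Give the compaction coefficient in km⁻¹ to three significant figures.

Athy: phi(Z) = phi₀ e^(−cZ) ⇒ phi₁/phi₂ = e^{c(Z₂−Z₁)} ⇒ c = ln(phi₁/phi₂)/(Z₂−Z₁)
c = ln(0.361/0.139) / (3.5 − 0.6) = ln(2.597) / 2.9 = 0.9544 / 2.9 = 0.3291 km⁻¹

0.329 km⁻¹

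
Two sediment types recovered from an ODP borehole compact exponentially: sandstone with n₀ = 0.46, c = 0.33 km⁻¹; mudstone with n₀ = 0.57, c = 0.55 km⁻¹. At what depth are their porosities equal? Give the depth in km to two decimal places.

Set n₀ₐ e^(−cₐZ) = n₀ᵦ e^(−cᵦZ) ⇒ ln(n₀ₐ/n₀ᵦ) = (cₐ − cᵦ)·Z
Z = ln(0.46/0.57) / (0.33 − 0.55) = -0.2144 / -0.22 = 0.975 km

0.97 km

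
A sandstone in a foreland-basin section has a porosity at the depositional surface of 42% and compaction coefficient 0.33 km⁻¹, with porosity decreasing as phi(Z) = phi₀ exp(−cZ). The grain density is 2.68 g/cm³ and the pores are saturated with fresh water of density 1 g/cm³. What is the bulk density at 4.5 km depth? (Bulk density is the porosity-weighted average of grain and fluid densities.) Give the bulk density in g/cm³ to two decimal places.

2.52 g/cm³

Porosity at depth: phi = 0.42·exp(−0.33×4.5) = 0.42×0.2265 = 0.0951
Bulk density: ρ_b = (1−phi)ρ_g + phi·ρ_f = 0.9049×2.68 + 0.0951×1
       = 2.425 + 0.095 = 2.520 g/cm³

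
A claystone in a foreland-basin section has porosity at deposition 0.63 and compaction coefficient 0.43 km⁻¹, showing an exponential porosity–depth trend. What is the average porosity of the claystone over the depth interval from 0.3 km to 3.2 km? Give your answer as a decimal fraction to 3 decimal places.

⟨φ⟩ = (1/(z₂−z₁)) ∫ φ₀ e^(−cz) dz = φ₀·(e^(−c·z₁) − e^(−c·z₂)) / (c·(z₂−z₁))
e^(−0.43×0.3) = 0.8790; e^(−0.43×3.2) = 0.2526
⟨φ⟩ = 0.63 × (0.8790 − 0.2526) / (0.43 × 2.9) = 0.63 × 0.5023 = 0.3165

0.316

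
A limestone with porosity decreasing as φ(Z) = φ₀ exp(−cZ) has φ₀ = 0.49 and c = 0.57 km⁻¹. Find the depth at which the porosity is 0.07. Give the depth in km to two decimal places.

Invert Athy's law: Z = ln(φ₀/φ) / c
Z = ln(0.49/0.07) / 0.57 = ln(7) / 0.57 = 1.9459 / 0.57 = 3.414 km

3.41 km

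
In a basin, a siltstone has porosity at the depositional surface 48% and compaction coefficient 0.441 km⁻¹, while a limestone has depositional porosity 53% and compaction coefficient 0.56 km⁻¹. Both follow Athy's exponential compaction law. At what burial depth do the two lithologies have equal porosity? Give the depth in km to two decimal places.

0.83 km

Set phi₀ₐ e^(−cₐd) = phi₀ᵦ e^(−cᵦd) ⇒ ln(phi₀ₐ/phi₀ᵦ) = (cₐ − cᵦ)·d
d = ln(0.48/0.53) / (0.441 − 0.56) = -0.0991 / -0.119 = 0.833 km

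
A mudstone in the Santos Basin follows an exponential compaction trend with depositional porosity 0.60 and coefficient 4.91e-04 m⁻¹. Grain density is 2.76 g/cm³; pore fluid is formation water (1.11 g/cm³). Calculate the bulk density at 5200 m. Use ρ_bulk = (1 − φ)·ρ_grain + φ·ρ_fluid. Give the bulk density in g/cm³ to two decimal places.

2.68 g/cm³

Working in km (1 km = 1000 m; k in km⁻¹ = k in m⁻¹ × 1000):
Porosity at depth: n = 0.6·exp(−0.491×5.2) = 0.6×0.0778 = 0.0467
Bulk density: ρ_b = (1−n)ρ_g + n·ρ_f = 0.9533×2.76 + 0.0467×1.11
       = 2.631 + 0.052 = 2.683 g/cm³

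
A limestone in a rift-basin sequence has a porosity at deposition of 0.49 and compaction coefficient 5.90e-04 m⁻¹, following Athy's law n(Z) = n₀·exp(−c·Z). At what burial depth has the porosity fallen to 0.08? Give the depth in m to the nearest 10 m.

3070 m

Working in km (1 km = 1000 m; c in km⁻¹ = c in m⁻¹ × 1000):
Invert Athy's law: Z = ln(n₀/n) / c
Z = ln(0.49/0.08) / 0.59 = ln(6.125) / 0.59 = 1.8124 / 0.59 = 3.072 km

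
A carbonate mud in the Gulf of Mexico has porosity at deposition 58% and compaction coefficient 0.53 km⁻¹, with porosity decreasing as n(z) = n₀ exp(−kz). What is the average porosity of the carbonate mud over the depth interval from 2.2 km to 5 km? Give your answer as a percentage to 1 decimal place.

9.4%

⟨n⟩ = (1/(z₂−z₁)) ∫ n₀ e^(−kz) dz = n₀·(e^(−k·z₁) − e^(−k·z₂)) / (k·(z₂−z₁))
e^(−0.53×2.2) = 0.3116; e^(−0.53×5) = 0.0707
⟨n⟩ = 0.58 × (0.3116 − 0.0707) / (0.53 × 2.8) = 0.58 × 0.1624 = 0.0942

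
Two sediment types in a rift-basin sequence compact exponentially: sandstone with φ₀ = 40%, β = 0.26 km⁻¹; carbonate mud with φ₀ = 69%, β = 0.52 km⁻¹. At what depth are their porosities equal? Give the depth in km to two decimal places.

Set φ₀ₐ e^(−βₐz) = φ₀ᵦ e^(−βᵦz) ⇒ ln(φ₀ₐ/φ₀ᵦ) = (βₐ − βᵦ)·z
z = ln(0.4/0.69) / (0.26 − 0.52) = -0.5452 / -0.26 = 2.097 km

2.10 km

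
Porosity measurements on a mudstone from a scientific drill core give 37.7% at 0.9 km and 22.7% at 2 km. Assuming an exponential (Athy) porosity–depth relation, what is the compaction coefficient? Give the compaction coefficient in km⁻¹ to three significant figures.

0.461 km⁻¹

Athy: n(Z) = n₀ e^(−βZ) ⇒ n₁/n₂ = e^{β(Z₂−Z₁)} ⇒ β = ln(n₁/n₂)/(Z₂−Z₁)
β = ln(0.377/0.227) / (2 − 0.9) = ln(1.661) / 1.1 = 0.5073 / 1.1 = 0.4612 km⁻¹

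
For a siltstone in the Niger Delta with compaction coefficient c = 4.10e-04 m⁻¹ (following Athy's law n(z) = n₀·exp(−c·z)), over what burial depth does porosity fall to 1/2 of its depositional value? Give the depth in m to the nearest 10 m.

Working in km (1 km = 1000 m; c in km⁻¹ = c in m⁻¹ × 1000):
n/n₀ = 1/2 ⇒ exp(−c·z) = 1/2 ⇒ z = ln(2) / c
z = 0.6931 / 0.41 = 1.691 km

1690 m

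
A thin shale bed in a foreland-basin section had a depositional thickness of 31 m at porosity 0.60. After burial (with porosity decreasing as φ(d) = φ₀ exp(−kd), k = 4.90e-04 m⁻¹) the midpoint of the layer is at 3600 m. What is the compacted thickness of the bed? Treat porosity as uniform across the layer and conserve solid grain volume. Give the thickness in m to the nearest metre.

Working in km (1 km = 1000 m; k in km⁻¹ = k in m⁻¹ × 1000):
Porosity at 3.6 km: φ = 0.6·exp(−0.49×3.6) = 0.1028
Solid-volume conservation: h(1−φ) = h₀(1−φ₀) ⇒ h = h₀·(1−φ₀)/(1−φ)
h = 0.031 × (1 − 0.6)/(1 − 0.1028) = 0.031 × 0.4458 = 0.0138 km

14 m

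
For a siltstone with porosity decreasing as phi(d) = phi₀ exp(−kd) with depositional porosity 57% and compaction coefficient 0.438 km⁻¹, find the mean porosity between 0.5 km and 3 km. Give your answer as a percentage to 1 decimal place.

⟨phi⟩ = (1/(d₂−d₁)) ∫ phi₀ e^(−kd) dd = phi₀·(e^(−k·d₁) − e^(−k·d₂)) / (k·(d₂−d₁))
e^(−0.438×0.5) = 0.8033; e^(−0.438×3) = 0.2687
⟨phi⟩ = 0.57 × (0.8033 − 0.2687) / (0.438 × 2.5) = 0.57 × 0.4882 = 0.2783

27.8%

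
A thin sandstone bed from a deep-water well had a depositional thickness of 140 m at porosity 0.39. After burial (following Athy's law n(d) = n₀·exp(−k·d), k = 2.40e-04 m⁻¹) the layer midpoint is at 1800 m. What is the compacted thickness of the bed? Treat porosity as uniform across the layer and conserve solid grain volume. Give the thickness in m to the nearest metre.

Working in km (1 km = 1000 m; k in km⁻¹ = k in m⁻¹ × 1000):
Porosity at 1.8 km: n = 0.39·exp(−0.24×1.8) = 0.2532
Solid-volume conservation: h(1−n) = h₀(1−n₀) ⇒ h = h₀·(1−n₀)/(1−n)
h = 0.14 × (1 − 0.39)/(1 − 0.2532) = 0.14 × 0.8168 = 0.1144 km

114 m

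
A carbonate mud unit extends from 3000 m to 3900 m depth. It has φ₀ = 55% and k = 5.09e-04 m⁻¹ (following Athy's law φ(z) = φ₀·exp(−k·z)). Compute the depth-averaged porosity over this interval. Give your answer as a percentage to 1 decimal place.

Working in km (1 km = 1000 m; k in km⁻¹ = k in m⁻¹ × 1000):
⟨φ⟩ = (1/(z₂−z₁)) ∫ φ₀ e^(−kz) dz = φ₀·(e^(−k·z₁) − e^(−k·z₂)) / (k·(z₂−z₁))
e^(−0.509×3) = 0.2172; e^(−0.509×3.9) = 0.1374
⟨φ⟩ = 0.55 × (0.2172 − 0.1374) / (0.509 × 0.9) = 0.55 × 0.1742 = 0.0958

9.6%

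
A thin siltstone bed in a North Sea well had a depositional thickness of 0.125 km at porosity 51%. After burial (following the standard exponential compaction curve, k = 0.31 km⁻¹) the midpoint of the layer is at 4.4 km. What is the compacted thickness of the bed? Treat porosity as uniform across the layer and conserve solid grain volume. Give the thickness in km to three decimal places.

Porosity at 4.4 km: phi = 0.51·exp(−0.31×4.4) = 0.1304
Solid-volume conservation: h(1−phi) = h₀(1−phi₀) ⇒ h = h₀·(1−phi₀)/(1−phi)
h = 0.125 × (1 − 0.51)/(1 − 0.1304) = 0.125 × 0.5635 = 0.0704 km

0.070 km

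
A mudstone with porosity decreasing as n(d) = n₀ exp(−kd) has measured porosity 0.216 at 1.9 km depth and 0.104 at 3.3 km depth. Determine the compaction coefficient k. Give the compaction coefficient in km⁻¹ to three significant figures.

0.522 km⁻¹

Athy: n(d) = n₀ e^(−kd) ⇒ n₁/n₂ = e^{k(d₂−d₁)} ⇒ k = ln(n₁/n₂)/(d₂−d₁)
k = ln(0.216/0.104) / (3.3 − 1.9) = ln(2.077) / 1.4 = 0.7309 / 1.4 = 0.5221 km⁻¹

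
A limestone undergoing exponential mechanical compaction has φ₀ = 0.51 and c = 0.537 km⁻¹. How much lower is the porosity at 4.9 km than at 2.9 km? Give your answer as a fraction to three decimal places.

0.071

φ(2.9) = 0.51·e^(−0.537×2.9) = 0.1075
φ(4.9) = 0.51·e^(−0.537×4.9) = 0.0367
Δφ = 0.1075 − 0.0367 = 0.0707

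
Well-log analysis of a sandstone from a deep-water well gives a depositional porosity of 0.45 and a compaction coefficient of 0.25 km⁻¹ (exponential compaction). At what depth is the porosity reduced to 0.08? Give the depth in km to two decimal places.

Invert Athy's law: z = ln(φ₀/φ) / β
z = ln(0.45/0.08) / 0.25 = ln(5.625) / 0.25 = 1.7272 / 0.25 = 6.909 km

6.91 km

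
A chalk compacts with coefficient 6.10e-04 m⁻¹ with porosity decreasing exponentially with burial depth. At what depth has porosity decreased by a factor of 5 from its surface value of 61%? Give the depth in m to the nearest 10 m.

Working in km (1 km = 1000 m; β in km⁻¹ = β in m⁻¹ × 1000):
n/n₀ = 1/5 ⇒ exp(−β·d) = 1/5 ⇒ d = ln(5) / β
d = 1.6094 / 0.61 = 2.638 km

2640 m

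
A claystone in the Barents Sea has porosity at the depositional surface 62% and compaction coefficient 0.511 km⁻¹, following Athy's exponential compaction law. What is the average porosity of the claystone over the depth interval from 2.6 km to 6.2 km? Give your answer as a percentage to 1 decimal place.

⟨n⟩ = (1/(Z₂−Z₁)) ∫ n₀ e^(−cZ) dZ = n₀·(e^(−c·Z₁) − e^(−c·Z₂)) / (c·(Z₂−Z₁))
e^(−0.511×2.6) = 0.2648; e^(−0.511×6.2) = 0.0421
⟨n⟩ = 0.62 × (0.2648 − 0.0421) / (0.511 × 3.6) = 0.62 × 0.1211 = 0.0751

7.5%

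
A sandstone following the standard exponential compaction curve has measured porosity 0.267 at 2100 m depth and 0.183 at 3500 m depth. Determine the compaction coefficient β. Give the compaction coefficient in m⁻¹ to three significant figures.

0.000270 m⁻¹

Working in km (1 km = 1000 m; β in km⁻¹ = β in m⁻¹ × 1000):
Athy: φ(d) = φ₀ e^(−βd) ⇒ φ₁/φ₂ = e^{β(d₂−d₁)} ⇒ β = ln(φ₁/φ₂)/(d₂−d₁)
β = ln(0.267/0.183) / (3.5 − 2.1) = ln(1.459) / 1.4 = 0.3778 / 1.4 = 0.2698 km⁻¹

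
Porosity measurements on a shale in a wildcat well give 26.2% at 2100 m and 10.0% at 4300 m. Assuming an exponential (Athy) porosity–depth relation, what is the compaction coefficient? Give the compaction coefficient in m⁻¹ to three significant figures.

0.000438 m⁻¹

Working in km (1 km = 1000 m; k in km⁻¹ = k in m⁻¹ × 1000):
Athy: phi(z) = phi₀ e^(−kz) ⇒ phi₁/phi₂ = e^{k(z₂−z₁)} ⇒ k = ln(phi₁/phi₂)/(z₂−z₁)
k = ln(0.262/0.1) / (4.3 − 2.1) = ln(2.62) / 2.2 = 0.9632 / 2.2 = 0.4378 km⁻¹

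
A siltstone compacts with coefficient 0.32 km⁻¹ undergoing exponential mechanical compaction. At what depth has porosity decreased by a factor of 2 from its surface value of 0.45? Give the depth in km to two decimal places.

2.17 km

φ/φ₀ = 1/2 ⇒ exp(−k·d) = 1/2 ⇒ d = ln(2) / k
d = 0.6931 / 0.32 = 2.166 km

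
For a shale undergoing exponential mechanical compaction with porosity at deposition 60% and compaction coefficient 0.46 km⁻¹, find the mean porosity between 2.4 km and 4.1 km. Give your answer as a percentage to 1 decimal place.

⟨φ⟩ = (1/(z₂−z₁)) ∫ φ₀ e^(−cz) dz = φ₀·(e^(−c·z₁) − e^(−c·z₂)) / (c·(z₂−z₁))
e^(−0.46×2.4) = 0.3315; e^(−0.46×4.1) = 0.1517
⟨φ⟩ = 0.6 × (0.3315 − 0.1517) / (0.46 × 1.7) = 0.6 × 0.2300 = 0.1380

13.8%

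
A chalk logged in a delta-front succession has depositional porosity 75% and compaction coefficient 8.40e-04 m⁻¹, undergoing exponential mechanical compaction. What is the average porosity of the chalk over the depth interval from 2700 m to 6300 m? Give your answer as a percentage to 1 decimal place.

Working in km (1 km = 1000 m; β in km⁻¹ = β in m⁻¹ × 1000):
⟨n⟩ = (1/(d₂−d₁)) ∫ n₀ e^(−βd) dd = n₀·(e^(−β·d₁) − e^(−β·d₂)) / (β·(d₂−d₁))
e^(−0.84×2.7) = 0.1035; e^(−0.84×6.3) = 0.0050
⟨n⟩ = 0.75 × (0.1035 − 0.0050) / (0.84 × 3.6) = 0.75 × 0.0326 = 0.0244

2.4%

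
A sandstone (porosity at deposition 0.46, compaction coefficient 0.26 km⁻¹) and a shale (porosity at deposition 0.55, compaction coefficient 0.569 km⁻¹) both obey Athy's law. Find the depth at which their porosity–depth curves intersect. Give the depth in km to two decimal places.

0.58 km

Set n₀ₐ e^(−βₐd) = n₀ᵦ e^(−βᵦd) ⇒ ln(n₀ₐ/n₀ᵦ) = (βₐ − βᵦ)·d
d = ln(0.46/0.55) / (0.26 − 0.569) = -0.1787 / -0.309 = 0.578 km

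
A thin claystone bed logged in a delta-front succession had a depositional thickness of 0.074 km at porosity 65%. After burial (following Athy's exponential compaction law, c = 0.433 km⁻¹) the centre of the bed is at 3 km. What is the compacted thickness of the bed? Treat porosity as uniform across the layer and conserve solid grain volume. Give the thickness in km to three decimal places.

Porosity at 3 km: n = 0.65·exp(−0.433×3) = 0.1773
Solid-volume conservation: h(1−n) = h₀(1−n₀) ⇒ h = h₀·(1−n₀)/(1−n)
h = 0.074 × (1 − 0.65)/(1 − 0.1773) = 0.074 × 0.4254 = 0.0315 km

0.031 km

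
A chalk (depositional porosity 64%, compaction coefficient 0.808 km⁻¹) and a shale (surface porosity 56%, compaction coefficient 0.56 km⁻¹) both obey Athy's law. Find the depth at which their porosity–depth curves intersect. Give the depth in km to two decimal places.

Set φ₀ₐ e^(−kₐZ) = φ₀ᵦ e^(−kᵦZ) ⇒ ln(φ₀ₐ/φ₀ᵦ) = (kₐ − kᵦ)·Z
Z = ln(0.64/0.56) / (0.808 − 0.56) = 0.1335 / 0.248 = 0.538 km

0.54 km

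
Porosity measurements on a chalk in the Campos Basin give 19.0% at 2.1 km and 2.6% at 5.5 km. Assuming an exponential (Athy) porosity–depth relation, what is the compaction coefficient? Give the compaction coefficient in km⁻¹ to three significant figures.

0.585 km⁻¹

Athy: n(z) = n₀ e^(−cz) ⇒ n₁/n₂ = e^{c(z₂−z₁)} ⇒ c = ln(n₁/n₂)/(z₂−z₁)
c = ln(0.19/0.026) / (5.5 − 2.1) = ln(7.308) / 3.4 = 1.9889 / 3.4 = 0.585 km⁻¹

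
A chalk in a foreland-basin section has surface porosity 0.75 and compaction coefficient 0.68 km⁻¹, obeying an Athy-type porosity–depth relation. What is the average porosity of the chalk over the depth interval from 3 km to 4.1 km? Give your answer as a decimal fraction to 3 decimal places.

⟨phi⟩ = (1/(Z₂−Z₁)) ∫ phi₀ e^(−kZ) dZ = phi₀·(e^(−k·Z₁) − e^(−k·Z₂)) / (k·(Z₂−Z₁))
e^(−0.68×3) = 0.1300; e^(−0.68×4.1) = 0.0615
⟨phi⟩ = 0.75 × (0.1300 − 0.0615) / (0.68 × 1.1) = 0.75 × 0.0916 = 0.0687

0.069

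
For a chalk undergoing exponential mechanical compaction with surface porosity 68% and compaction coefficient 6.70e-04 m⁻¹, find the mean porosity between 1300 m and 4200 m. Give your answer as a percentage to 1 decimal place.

12.5%

Working in km (1 km = 1000 m; k in km⁻¹ = k in m⁻¹ × 1000):
⟨n⟩ = (1/(Z₂−Z₁)) ∫ n₀ e^(−kZ) dZ = n₀·(e^(−k·Z₁) − e^(−k·Z₂)) / (k·(Z₂−Z₁))
e^(−0.67×1.3) = 0.4185; e^(−0.67×4.2) = 0.0600
⟨n⟩ = 0.68 × (0.4185 − 0.0600) / (0.67 × 2.9) = 0.68 × 0.1845 = 0.1255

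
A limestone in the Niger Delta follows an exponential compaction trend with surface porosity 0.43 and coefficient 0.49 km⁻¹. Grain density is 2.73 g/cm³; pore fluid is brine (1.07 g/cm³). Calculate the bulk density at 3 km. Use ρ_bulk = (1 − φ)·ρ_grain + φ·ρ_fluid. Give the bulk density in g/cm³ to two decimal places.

Porosity at depth: φ = 0.43·exp(−0.49×3) = 0.43×0.2299 = 0.0989
Bulk density: ρ_b = (1−φ)ρ_g + φ·ρ_f = 0.9011×2.73 + 0.0989×1.07
       = 2.460 + 0.106 = 2.566 g/cm³

2.57 g/cm³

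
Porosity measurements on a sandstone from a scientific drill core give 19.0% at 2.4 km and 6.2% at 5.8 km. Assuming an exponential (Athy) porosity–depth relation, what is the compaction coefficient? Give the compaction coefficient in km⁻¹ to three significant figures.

Athy: n(d) = n₀ e^(−kd) ⇒ n₁/n₂ = e^{k(d₂−d₁)} ⇒ k = ln(n₁/n₂)/(d₂−d₁)
k = ln(0.19/0.062) / (5.8 − 2.4) = ln(3.065) / 3.4 = 1.1199 / 3.4 = 0.3294 km⁻¹

0.329 km⁻¹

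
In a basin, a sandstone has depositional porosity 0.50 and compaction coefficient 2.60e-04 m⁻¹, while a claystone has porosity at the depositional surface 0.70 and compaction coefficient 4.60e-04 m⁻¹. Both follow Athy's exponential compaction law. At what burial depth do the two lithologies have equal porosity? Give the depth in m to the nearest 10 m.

1680 m

Working in km (1 km = 1000 m; β in km⁻¹ = β in m⁻¹ × 1000):
Set n₀ₐ e^(−βₐz) = n₀ᵦ e^(−βᵦz) ⇒ ln(n₀ₐ/n₀ᵦ) = (βₐ − βᵦ)·z
z = ln(0.5/0.7) / (0.26 − 0.46) = -0.3365 / -0.2 = 1.682 km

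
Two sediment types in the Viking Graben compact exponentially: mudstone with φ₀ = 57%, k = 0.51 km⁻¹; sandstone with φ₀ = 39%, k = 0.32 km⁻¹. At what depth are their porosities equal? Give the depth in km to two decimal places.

2.00 km

Set φ₀ₐ e^(−kₐZ) = φ₀ᵦ e^(−kᵦZ) ⇒ ln(φ₀ₐ/φ₀ᵦ) = (kₐ − kᵦ)·Z
Z = ln(0.57/0.39) / (0.51 − 0.32) = 0.3795 / 0.19 = 1.997 km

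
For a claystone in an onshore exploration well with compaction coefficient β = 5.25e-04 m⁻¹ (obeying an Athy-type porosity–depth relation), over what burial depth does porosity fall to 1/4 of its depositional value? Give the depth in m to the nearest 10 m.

Working in km (1 km = 1000 m; β in km⁻¹ = β in m⁻¹ × 1000):
n/n₀ = 1/4 ⇒ exp(−β·z) = 1/4 ⇒ z = ln(4) / β
z = 1.3863 / 0.525 = 2.641 km

2640 m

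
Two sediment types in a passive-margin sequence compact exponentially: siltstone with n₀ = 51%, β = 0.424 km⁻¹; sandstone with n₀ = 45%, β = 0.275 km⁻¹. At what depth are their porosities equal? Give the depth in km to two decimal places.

Set n₀ₐ e^(−βₐd) = n₀ᵦ e^(−βᵦd) ⇒ ln(n₀ₐ/n₀ᵦ) = (βₐ − βᵦ)·d
d = ln(0.51/0.45) / (0.424 − 0.275) = 0.1252 / 0.149 = 0.840 km

0.84 km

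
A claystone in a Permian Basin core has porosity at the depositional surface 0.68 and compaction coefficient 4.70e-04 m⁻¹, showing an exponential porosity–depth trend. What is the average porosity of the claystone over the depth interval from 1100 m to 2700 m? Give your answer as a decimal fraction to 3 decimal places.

0.285

Working in km (1 km = 1000 m; k in km⁻¹ = k in m⁻¹ × 1000):
⟨phi⟩ = (1/(z₂−z₁)) ∫ phi₀ e^(−kz) dz = phi₀·(e^(−k·z₁) − e^(−k·z₂)) / (k·(z₂−z₁))
e^(−0.47×1.1) = 0.5963; e^(−0.47×2.7) = 0.2811
⟨phi⟩ = 0.68 × (0.5963 − 0.2811) / (0.47 × 1.6) = 0.68 × 0.4191 = 0.2850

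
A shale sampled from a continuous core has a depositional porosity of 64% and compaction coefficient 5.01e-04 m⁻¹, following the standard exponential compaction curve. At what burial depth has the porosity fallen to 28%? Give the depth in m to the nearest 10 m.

1650 m

Working in km (1 km = 1000 m; c in km⁻¹ = c in m⁻¹ × 1000):
Invert Athy's law: Z = ln(n₀/n) / c
Z = ln(0.64/0.28) / 0.501 = ln(2.286) / 0.501 = 0.8267 / 0.501 = 1.650 km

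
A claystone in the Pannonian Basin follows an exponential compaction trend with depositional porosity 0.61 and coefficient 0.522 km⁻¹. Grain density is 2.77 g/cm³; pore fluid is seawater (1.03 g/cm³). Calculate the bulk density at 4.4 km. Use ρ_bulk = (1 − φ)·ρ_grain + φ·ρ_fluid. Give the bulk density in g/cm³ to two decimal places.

2.66 g/cm³

Porosity at depth: φ = 0.61·exp(−0.522×4.4) = 0.61×0.1006 = 0.0614
Bulk density: ρ_b = (1−φ)ρ_g + φ·ρ_f = 0.9386×2.77 + 0.0614×1.03
       = 2.600 + 0.063 = 2.663 g/cm³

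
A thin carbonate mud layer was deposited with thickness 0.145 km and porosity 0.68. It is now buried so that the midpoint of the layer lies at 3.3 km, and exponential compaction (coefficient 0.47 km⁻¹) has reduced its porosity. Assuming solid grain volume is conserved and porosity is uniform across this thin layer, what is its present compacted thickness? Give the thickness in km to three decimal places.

0.054 km

Porosity at 3.3 km: φ = 0.68·exp(−0.47×3.3) = 0.1442
Solid-volume conservation: h(1−φ) = h₀(1−φ₀) ⇒ h = h₀·(1−φ₀)/(1−φ)
h = 0.145 × (1 − 0.68)/(1 − 0.1442) = 0.145 × 0.3739 = 0.0542 km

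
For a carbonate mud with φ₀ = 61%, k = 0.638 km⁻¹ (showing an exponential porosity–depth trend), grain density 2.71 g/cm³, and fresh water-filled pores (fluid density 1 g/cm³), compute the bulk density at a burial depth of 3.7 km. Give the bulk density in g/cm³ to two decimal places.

Porosity at depth: φ = 0.61·exp(−0.638×3.7) = 0.61×0.0944 = 0.0576
Bulk density: ρ_b = (1−φ)ρ_g + φ·ρ_f = 0.9424×2.71 + 0.0576×1
       = 2.554 + 0.058 = 2.612 g/cm³

2.61 g/cm³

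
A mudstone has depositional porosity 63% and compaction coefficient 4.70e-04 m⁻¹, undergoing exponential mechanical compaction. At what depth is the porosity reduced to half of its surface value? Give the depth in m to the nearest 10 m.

Working in km (1 km = 1000 m; k in km⁻¹ = k in m⁻¹ × 1000):
phi/phi₀ = 1/2 ⇒ exp(−k·Z) = 1/2 ⇒ Z = ln(2) / k
Z = 0.6931 / 0.47 = 1.475 km

1470 m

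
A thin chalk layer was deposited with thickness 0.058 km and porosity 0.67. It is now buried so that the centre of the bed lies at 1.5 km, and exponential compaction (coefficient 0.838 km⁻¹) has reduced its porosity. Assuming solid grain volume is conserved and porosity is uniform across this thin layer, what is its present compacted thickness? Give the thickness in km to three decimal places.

0.024 km

Porosity at 1.5 km: phi = 0.67·exp(−0.838×1.5) = 0.1906
Solid-volume conservation: h(1−phi) = h₀(1−phi₀) ⇒ h = h₀·(1−phi₀)/(1−phi)
h = 0.058 × (1 − 0.67)/(1 − 0.1906) = 0.058 × 0.4077 = 0.0236 km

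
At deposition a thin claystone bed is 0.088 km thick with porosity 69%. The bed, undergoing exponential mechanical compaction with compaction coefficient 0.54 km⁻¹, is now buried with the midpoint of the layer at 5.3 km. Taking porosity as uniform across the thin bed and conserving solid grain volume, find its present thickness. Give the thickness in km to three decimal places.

0.028 km

Porosity at 5.3 km: n = 0.69·exp(−0.54×5.3) = 0.0394
Solid-volume conservation: h(1−n) = h₀(1−n₀) ⇒ h = h₀·(1−n₀)/(1−n)
h = 0.088 × (1 − 0.69)/(1 − 0.0394) = 0.088 × 0.3227 = 0.0284 km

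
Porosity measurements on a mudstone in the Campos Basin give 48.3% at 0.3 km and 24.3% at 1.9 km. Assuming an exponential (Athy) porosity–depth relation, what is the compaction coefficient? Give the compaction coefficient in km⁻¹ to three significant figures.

Athy: φ(d) = φ₀ e^(−cd) ⇒ φ₁/φ₂ = e^{c(d₂−d₁)} ⇒ c = ln(φ₁/φ₂)/(d₂−d₁)
c = ln(0.483/0.243) / (1.9 − 0.3) = ln(1.988) / 1.6 = 0.6870 / 1.6 = 0.4293 km⁻¹

0.429 km⁻¹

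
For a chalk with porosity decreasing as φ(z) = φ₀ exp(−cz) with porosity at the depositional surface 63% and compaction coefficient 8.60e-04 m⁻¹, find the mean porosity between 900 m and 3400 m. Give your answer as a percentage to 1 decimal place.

11.9%

Working in km (1 km = 1000 m; c in km⁻¹ = c in m⁻¹ × 1000):
⟨φ⟩ = (1/(z₂−z₁)) ∫ φ₀ e^(−cz) dz = φ₀·(e^(−c·z₁) − e^(−c·z₂)) / (c·(z₂−z₁))
e^(−0.86×0.9) = 0.4612; e^(−0.86×3.4) = 0.0537
⟨φ⟩ = 0.63 × (0.4612 − 0.0537) / (0.86 × 2.5) = 0.63 × 0.1895 = 0.1194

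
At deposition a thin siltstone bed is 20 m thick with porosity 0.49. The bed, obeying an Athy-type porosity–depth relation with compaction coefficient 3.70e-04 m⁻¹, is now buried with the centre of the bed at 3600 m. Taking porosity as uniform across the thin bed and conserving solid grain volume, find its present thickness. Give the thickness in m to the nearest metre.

12 m

Working in km (1 km = 1000 m; c in km⁻¹ = c in m⁻¹ × 1000):
Porosity at 3.6 km: n = 0.49·exp(−0.37×3.6) = 0.1293
Solid-volume conservation: h(1−n) = h₀(1−n₀) ⇒ h = h₀·(1−n₀)/(1−n)
h = 0.02 × (1 − 0.49)/(1 − 0.1293) = 0.02 × 0.5858 = 0.0117 km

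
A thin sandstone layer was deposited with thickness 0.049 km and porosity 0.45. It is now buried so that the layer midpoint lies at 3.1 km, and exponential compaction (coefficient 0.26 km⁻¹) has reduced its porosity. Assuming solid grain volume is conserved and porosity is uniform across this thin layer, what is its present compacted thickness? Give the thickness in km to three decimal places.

0.034 km

Porosity at 3.1 km: phi = 0.45·exp(−0.26×3.1) = 0.2010
Solid-volume conservation: h(1−phi) = h₀(1−phi₀) ⇒ h = h₀·(1−phi₀)/(1−phi)
h = 0.049 × (1 − 0.45)/(1 − 0.2010) = 0.049 × 0.6884 = 0.0337 km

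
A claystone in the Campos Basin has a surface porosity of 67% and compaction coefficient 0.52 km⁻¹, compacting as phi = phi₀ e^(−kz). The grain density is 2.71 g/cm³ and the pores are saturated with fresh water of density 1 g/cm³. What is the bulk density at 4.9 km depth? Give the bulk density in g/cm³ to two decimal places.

2.62 g/cm³

Porosity at depth: phi = 0.67·exp(−0.52×4.9) = 0.67×0.0782 = 0.0524
Bulk density: ρ_b = (1−phi)ρ_g + phi·ρ_f = 0.9476×2.71 + 0.0524×1
       = 2.568 + 0.052 = 2.620 g/cm³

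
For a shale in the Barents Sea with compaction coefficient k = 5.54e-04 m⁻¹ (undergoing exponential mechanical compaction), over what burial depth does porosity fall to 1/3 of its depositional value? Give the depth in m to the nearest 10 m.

1980 m

Working in km (1 km = 1000 m; k in km⁻¹ = k in m⁻¹ × 1000):
n/n₀ = 1/3 ⇒ exp(−k·z) = 1/3 ⇒ z = ln(3) / k
z = 1.0986 / 0.554 = 1.983 km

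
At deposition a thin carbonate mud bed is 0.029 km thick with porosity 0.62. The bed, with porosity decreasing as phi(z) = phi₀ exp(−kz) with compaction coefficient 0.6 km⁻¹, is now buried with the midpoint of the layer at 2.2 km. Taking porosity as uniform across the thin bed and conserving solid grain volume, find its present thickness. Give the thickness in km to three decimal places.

Porosity at 2.2 km: phi = 0.62·exp(−0.6×2.2) = 0.1656
Solid-volume conservation: h(1−phi) = h₀(1−phi₀) ⇒ h = h₀·(1−phi₀)/(1−phi)
h = 0.029 × (1 − 0.62)/(1 − 0.1656) = 0.029 × 0.4554 = 0.0132 km

0.013 km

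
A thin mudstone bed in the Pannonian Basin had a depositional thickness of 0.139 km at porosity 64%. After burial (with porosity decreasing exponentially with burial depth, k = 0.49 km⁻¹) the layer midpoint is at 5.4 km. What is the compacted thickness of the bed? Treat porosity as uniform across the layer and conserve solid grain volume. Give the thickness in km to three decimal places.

0.052 km

Porosity at 5.4 km: phi = 0.64·exp(−0.49×5.4) = 0.0454
Solid-volume conservation: h(1−phi) = h₀(1−phi₀) ⇒ h = h₀·(1−phi₀)/(1−phi)
h = 0.139 × (1 − 0.64)/(1 − 0.0454) = 0.139 × 0.3771 = 0.0524 km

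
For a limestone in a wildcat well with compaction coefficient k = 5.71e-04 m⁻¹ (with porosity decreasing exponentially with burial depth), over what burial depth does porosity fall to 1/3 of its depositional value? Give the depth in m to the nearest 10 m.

Working in km (1 km = 1000 m; k in km⁻¹ = k in m⁻¹ × 1000):
φ/φ₀ = 1/3 ⇒ exp(−k·z) = 1/3 ⇒ z = ln(3) / k
z = 1.0986 / 0.571 = 1.924 km

1920 m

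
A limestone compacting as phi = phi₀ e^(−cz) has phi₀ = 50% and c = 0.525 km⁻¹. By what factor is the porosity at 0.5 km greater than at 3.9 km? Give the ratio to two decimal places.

5.96

phi(z₁)/phi(z₂) = e^(−c·z₁)/e^(−c·z₂) = e^{c(z₂−z₁)}
= exp(0.525 × 3.4) = exp(1.785) = 5.9596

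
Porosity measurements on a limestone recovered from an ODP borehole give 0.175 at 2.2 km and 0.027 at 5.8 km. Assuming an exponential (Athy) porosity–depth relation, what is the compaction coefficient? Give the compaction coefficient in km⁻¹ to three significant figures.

0.519 km⁻¹

Athy: phi(z) = phi₀ e^(−βz) ⇒ phi₁/phi₂ = e^{β(z₂−z₁)} ⇒ β = ln(phi₁/phi₂)/(z₂−z₁)
β = ln(0.175/0.027) / (5.8 − 2.2) = ln(6.481) / 3.6 = 1.8689 / 3.6 = 0.5192 km⁻¹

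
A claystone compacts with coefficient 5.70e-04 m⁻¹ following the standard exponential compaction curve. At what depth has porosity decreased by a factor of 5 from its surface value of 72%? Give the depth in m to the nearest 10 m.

2820 m

Working in km (1 km = 1000 m; k in km⁻¹ = k in m⁻¹ × 1000):
n/n₀ = 1/5 ⇒ exp(−k·d) = 1/5 ⇒ d = ln(5) / k
d = 1.6094 / 0.57 = 2.824 km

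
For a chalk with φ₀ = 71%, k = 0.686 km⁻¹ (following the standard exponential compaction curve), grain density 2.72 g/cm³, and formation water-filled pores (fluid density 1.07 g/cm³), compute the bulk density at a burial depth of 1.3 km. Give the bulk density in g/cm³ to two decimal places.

Porosity at depth: φ = 0.71·exp(−0.686×1.3) = 0.71×0.4099 = 0.2910
Bulk density: ρ_b = (1−φ)ρ_g + φ·ρ_f = 0.7090×2.72 + 0.2910×1.07
       = 1.928 + 0.311 = 2.240 g/cm³

2.24 g/cm³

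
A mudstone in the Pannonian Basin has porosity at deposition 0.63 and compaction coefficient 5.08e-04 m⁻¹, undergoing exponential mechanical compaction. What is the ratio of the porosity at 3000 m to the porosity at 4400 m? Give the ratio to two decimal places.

2.04

Working in km (1 km = 1000 m; k in km⁻¹ = k in m⁻¹ × 1000):
n(z₁)/n(z₂) = e^(−k·z₁)/e^(−k·z₂) = e^{k(z₂−z₁)}
= exp(0.508 × 1.4) = exp(0.7112) = 2.0364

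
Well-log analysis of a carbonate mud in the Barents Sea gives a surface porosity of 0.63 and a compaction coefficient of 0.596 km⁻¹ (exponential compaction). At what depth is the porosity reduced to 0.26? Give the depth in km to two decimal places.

Invert Athy's law: Z = ln(φ₀/φ) / k
Z = ln(0.63/0.26) / 0.596 = ln(2.423) / 0.596 = 0.8850 / 0.596 = 1.485 km

1.48 km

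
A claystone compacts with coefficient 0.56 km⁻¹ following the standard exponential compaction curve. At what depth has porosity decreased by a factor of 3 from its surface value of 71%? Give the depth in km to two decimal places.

1.96 km

φ/φ₀ = 1/3 ⇒ exp(−β·d) = 1/3 ⇒ d = ln(3) / β
d = 1.0986 / 0.56 = 1.962 km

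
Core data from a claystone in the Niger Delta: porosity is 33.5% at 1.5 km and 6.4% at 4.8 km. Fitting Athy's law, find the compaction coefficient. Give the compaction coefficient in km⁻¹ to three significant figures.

0.502 km⁻¹

Athy: n(d) = n₀ e^(−cd) ⇒ n₁/n₂ = e^{c(d₂−d₁)} ⇒ c = ln(n₁/n₂)/(d₂−d₁)
c = ln(0.335/0.064) / (4.8 − 1.5) = ln(5.234) / 3.3 = 1.6552 / 3.3 = 0.5016 km⁻¹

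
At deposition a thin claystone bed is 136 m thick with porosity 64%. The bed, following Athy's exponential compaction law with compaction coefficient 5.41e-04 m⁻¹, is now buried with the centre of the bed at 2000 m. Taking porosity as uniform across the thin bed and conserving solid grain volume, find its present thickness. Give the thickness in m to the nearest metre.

Working in km (1 km = 1000 m; β in km⁻¹ = β in m⁻¹ × 1000):
Porosity at 2 km: n = 0.64·exp(−0.541×2) = 0.2169
Solid-volume conservation: h(1−n) = h₀(1−n₀) ⇒ h = h₀·(1−n₀)/(1−n)
h = 0.136 × (1 − 0.64)/(1 − 0.2169) = 0.136 × 0.4597 = 0.0625 km

63 m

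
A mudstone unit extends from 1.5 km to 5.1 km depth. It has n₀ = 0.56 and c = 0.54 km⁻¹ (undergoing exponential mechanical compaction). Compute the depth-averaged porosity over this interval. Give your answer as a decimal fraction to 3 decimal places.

⟨n⟩ = (1/(z₂−z₁)) ∫ n₀ e^(−cz) dz = n₀·(e^(−c·z₁) − e^(−c·z₂)) / (c·(z₂−z₁))
e^(−0.54×1.5) = 0.4449; e^(−0.54×5.1) = 0.0637
⟨n⟩ = 0.56 × (0.4449 − 0.0637) / (0.54 × 3.6) = 0.56 × 0.1961 = 0.1098

0.110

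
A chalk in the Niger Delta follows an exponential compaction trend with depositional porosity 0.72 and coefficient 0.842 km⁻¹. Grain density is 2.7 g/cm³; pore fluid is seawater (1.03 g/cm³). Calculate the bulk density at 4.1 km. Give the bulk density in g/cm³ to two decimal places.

Porosity at depth: phi = 0.72·exp(−0.842×4.1) = 0.72×0.0317 = 0.0228
Bulk density: ρ_b = (1−phi)ρ_g + phi·ρ_f = 0.9772×2.7 + 0.0228×1.03
       = 2.638 + 0.023 = 2.662 g/cm³

2.66 g/cm³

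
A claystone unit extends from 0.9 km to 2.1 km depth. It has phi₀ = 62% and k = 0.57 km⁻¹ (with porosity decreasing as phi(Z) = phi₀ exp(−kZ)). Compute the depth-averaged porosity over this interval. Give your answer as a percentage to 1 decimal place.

26.9%

⟨phi⟩ = (1/(Z₂−Z₁)) ∫ phi₀ e^(−kZ) dZ = phi₀·(e^(−k·Z₁) − e^(−k·Z₂)) / (k·(Z₂−Z₁))
e^(−0.57×0.9) = 0.5987; e^(−0.57×2.1) = 0.3021
⟨phi⟩ = 0.62 × (0.5987 − 0.3021) / (0.57 × 1.2) = 0.62 × 0.4336 = 0.2688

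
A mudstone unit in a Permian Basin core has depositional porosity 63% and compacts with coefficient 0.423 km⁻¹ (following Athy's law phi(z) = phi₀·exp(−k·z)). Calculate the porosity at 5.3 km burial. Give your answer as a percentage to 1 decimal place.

6.7%

phi = phi₀·exp(−k·z) = 0.63 × exp(−0.423 × 5.3) = 0.63 × exp(−2.242)
  = 0.63 × 0.1063 = 0.0669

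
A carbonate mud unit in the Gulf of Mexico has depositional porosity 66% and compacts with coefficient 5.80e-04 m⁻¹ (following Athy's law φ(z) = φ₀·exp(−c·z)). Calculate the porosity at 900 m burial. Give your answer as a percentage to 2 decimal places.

39.16%

Working in km (1 km = 1000 m; c in km⁻¹ = c in m⁻¹ × 1000):
φ = φ₀·exp(−c·z) = 0.66 × exp(−0.58 × 0.9) = 0.66 × exp(−0.522)
  = 0.66 × 0.5933 = 0.3916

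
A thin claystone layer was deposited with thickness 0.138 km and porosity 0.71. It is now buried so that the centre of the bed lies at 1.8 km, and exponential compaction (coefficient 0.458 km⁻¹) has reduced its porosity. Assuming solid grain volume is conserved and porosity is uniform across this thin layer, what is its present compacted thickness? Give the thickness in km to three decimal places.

Porosity at 1.8 km: φ = 0.71·exp(−0.458×1.8) = 0.3113
Solid-volume conservation: h(1−φ) = h₀(1−φ₀) ⇒ h = h₀·(1−φ₀)/(1−φ)
h = 0.138 × (1 − 0.71)/(1 − 0.3113) = 0.138 × 0.4211 = 0.0581 km

0.058 km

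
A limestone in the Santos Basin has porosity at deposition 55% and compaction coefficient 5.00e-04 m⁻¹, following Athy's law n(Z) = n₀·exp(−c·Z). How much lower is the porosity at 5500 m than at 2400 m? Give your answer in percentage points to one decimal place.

Working in km (1 km = 1000 m; c in km⁻¹ = c in m⁻¹ × 1000):
n(2.4) = 0.55·e^(−0.5×2.4) = 0.1657
n(5.5) = 0.55·e^(−0.5×5.5) = 0.0352
Δn = 0.1657 − 0.0352 = 0.1305

13.0 percentage points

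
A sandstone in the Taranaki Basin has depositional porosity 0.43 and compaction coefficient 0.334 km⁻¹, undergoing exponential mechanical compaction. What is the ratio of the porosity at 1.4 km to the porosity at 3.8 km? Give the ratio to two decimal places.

φ(d₁)/φ(d₂) = e^(−c·d₁)/e^(−c·d₂) = e^{c(d₂−d₁)}
= exp(0.334 × 2.4) = exp(0.8016) = 2.2291

2.23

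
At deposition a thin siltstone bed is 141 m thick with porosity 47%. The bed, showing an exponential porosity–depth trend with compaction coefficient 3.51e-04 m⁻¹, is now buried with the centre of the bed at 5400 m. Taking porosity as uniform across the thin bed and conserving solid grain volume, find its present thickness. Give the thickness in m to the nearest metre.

Working in km (1 km = 1000 m; β in km⁻¹ = β in m⁻¹ × 1000):
Porosity at 5.4 km: phi = 0.47·exp(−0.351×5.4) = 0.0706
Solid-volume conservation: h(1−phi) = h₀(1−phi₀) ⇒ h = h₀·(1−phi₀)/(1−phi)
h = 0.141 × (1 − 0.47)/(1 − 0.0706) = 0.141 × 0.5703 = 0.0804 km

80 m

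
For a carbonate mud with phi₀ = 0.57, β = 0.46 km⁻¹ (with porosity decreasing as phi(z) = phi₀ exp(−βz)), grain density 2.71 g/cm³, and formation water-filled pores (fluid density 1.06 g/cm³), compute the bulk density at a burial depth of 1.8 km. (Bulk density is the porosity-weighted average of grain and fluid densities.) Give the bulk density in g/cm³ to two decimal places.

2.30 g/cm³

Porosity at depth: phi = 0.57·exp(−0.46×1.8) = 0.57×0.4369 = 0.2490
Bulk density: ρ_b = (1−phi)ρ_g + phi·ρ_f = 0.7510×2.71 + 0.2490×1.06
       = 2.035 + 0.264 = 2.299 g/cm³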